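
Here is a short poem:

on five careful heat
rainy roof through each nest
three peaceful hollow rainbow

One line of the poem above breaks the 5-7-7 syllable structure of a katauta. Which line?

Line 1: on(1) + five(1) + careful(2) + heat(1) = 5 ✓
Line 2: rainy(2) + roof(1) + through(1) + each(1) + nest(1) = 6 (expected 7)
Line 3: three(1) + peaceful(2) + hollow(2) + rainbow(2) = 7 ✓

The second line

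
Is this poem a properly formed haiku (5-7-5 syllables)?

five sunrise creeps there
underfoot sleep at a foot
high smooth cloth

Line 1: five (1), sunrise (2), creeps (1), there (1) → 5 ✓
Line 2: underfoot (3), sleep (1), at (1), a (1), foot (1) → 7 ✓
Line 3: high (1), smooth (1), cloth (1) → 3 (expected 5)

No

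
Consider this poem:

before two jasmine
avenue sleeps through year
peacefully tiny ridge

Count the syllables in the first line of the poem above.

The first line: before (2), two (1), jasmine (2) → 5

5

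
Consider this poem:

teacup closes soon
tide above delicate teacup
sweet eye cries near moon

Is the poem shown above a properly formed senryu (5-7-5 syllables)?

Line 1: teacup(2) + closes(2) + soon(1) = 5 ✓
Line 2: tide(1) + above(2) + delicate(3) + teacup(2) = 8 (expected 7)
Line 3: sweet(1) + eye(1) + cries(1) + near(1) + moon(1) = 5 ✓

No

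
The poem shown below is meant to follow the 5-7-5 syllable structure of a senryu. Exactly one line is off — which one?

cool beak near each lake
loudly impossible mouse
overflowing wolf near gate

Line 1: cool(1) + beak(1) + near(1) + each(1) + lake(1) = 5 ✓
Line 2: loudly(2) + impossible(4) + mouse(1) = 7 ✓
Line 3: overflowing(4) + wolf(1) + near(1) + gate(1) = 7 (expected 5)

The third line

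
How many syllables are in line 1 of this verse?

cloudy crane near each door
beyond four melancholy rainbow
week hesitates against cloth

6

Line 1: cloudy (2), crane (1), near (1), each (1), door (1) → 6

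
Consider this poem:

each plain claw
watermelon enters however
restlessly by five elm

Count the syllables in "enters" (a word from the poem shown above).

2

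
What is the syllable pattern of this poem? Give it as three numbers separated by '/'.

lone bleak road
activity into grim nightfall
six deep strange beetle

3/9/5

Line 1: lone(1) + bleak(1) + road(1) = 3
Line 2: activity(4) + into(2) + grim(1) + nightfall(2) = 9
Line 3: six(1) + deep(1) + strange(1) + beetle(2) = 5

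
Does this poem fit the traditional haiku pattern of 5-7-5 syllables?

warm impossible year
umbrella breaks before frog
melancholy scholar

Line 1: warm(1) + impossible(4) + year(1) = 6 (expected 5)
Line 2: umbrella(3) + breaks(1) + before(2) + frog(1) = 7 ✓
Line 3: melancholy(4) + scholar(2) = 6 (expected 5)

No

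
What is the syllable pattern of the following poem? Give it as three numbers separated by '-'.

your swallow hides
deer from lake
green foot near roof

4-3-4

Line 1: your (1), swallow (2), hides (1) → 4
Line 2: deer (1), from (1), lake (1) → 3
Line 3: green (1), foot (1), near (1), roof (1) → 4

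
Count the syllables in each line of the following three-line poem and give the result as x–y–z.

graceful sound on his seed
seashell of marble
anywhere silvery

6–5–6

Line 1: graceful (2), sound (1), on (1), his (1), seed (1) → 6
Line 2: seashell (2), of (1), marble (2) → 5
Line 3: anywhere (3), silvery (3) → 6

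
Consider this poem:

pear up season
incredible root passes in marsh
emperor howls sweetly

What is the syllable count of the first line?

The first line: pear(1) + up(1) + season(2) = 4

4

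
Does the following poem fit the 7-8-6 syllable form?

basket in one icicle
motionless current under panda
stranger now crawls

No

Line 1: "basket in one icicle": 2+1+1+3 = 7 ✓
Line 2: "motionless current under panda": 3+2+2+2 = 9 (expected 8)
Line 3: "stranger now crawls": 2+1+1 = 4 (expected 6)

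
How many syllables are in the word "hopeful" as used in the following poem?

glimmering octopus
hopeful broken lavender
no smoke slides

"hopeful" has 2 syllables.

2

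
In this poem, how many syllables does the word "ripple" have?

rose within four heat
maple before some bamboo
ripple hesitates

2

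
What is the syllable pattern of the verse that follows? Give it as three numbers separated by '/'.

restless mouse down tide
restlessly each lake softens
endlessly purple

Line 1: restless (2), mouse (1), down (1), tide (1) → 5
Line 2: restlessly (3), each (1), lake (1), softens (2) → 7
Line 3: endlessly (3), purple (2) → 5

5/7/5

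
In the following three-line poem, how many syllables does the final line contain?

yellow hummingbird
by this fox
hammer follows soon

5

The final line: hammer(2) + follows(2) + soon(1) = 5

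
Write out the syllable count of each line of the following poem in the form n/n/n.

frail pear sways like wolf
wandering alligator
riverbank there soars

5/7/5

Line 1: frail(1) + pear(1) + sways(1) + like(1) + wolf(1) = 5
Line 2: wandering(3) + alligator(4) = 7
Line 3: riverbank(3) + there(1) + soars(1) = 5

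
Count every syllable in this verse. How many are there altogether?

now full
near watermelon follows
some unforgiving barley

16

Line 1: now(1) + full(1) = 2
Line 2: near(1) + watermelon(4) + follows(2) = 7
Line 3: some(1) + unforgiving(4) + barley(2) = 7
Total: 2 + 7 + 7 = 16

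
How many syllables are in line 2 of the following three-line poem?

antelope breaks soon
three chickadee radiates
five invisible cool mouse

7

Line 2: three (1), chickadee (3), radiates (3) → 7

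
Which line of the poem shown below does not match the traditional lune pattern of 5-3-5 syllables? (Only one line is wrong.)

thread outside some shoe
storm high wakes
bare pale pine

The third line

Line 1: thread(1) + outside(2) + some(1) + shoe(1) = 5 ✓
Line 2: storm(1) + high(1) + wakes(1) = 3 ✓
Line 3: bare(1) + pale(1) + pine(1) = 3 (expected 5)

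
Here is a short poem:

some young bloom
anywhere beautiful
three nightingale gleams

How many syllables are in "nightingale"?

3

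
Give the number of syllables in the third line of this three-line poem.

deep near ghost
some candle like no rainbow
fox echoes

The third line: fox (1), echoes (2) → 3

3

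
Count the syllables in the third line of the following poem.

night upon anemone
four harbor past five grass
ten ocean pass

The third line: ten(1) + ocean(2) + pass(1) = 4

4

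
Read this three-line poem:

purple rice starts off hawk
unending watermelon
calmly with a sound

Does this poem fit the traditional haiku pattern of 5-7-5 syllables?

Line 1: purple(2) + rice(1) + starts(1) + off(1) + hawk(1) = 6 (expected 5)
Line 2: unending(3) + watermelon(4) = 7 ✓
Line 3: calmly(2) + with(1) + a(1) + sound(1) = 5 ✓

No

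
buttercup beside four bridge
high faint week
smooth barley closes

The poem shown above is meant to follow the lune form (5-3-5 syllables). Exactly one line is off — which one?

The first line

Line 1: "buttercup beside four bridge": 3+2+1+1 = 7 (expected 5)
Line 2: "high faint week": 1+1+1 = 3 ✓
Line 3: "smooth barley closes": 1+2+2 = 5 ✓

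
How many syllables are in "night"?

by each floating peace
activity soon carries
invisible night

1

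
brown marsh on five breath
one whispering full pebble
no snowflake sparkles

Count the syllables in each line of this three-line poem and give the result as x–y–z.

5–7–5

Line 1: "brown marsh on five breath": 1+1+1+1+1 = 5
Line 2: "one whispering full pebble": 1+3+1+2 = 7
Line 3: "no snowflake sparkles": 1+2+2 = 5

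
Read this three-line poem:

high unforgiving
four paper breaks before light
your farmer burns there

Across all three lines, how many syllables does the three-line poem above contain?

17

Line 1: high(1) + unforgiving(4) = 5
Line 2: four(1) + paper(2) + breaks(1) + before(2) + light(1) = 7
Line 3: your(1) + farmer(2) + burns(1) + there(1) = 5
Total: 5 + 7 + 5 = 17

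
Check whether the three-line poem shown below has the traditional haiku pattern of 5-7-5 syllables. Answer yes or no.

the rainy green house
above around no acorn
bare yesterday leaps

Line 1: "the rainy green house": 1+2+1+1 = 5 ✓
Line 2: "above around no acorn": 2+2+1+2 = 7 ✓
Line 3: "bare yesterday leaps": 1+3+1 = 5 ✓

Yes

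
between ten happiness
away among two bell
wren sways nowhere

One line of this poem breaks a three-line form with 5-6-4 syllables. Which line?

Line 1

Line 1: between (2), ten (1), happiness (3) → 6 (expected 5)
Line 2: away (2), among (2), two (1), bell (1) → 6 ✓
Line 3: wren (1), sways (1), nowhere (2) → 4 ✓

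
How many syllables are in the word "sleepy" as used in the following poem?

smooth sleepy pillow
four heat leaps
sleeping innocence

2

"sleepy" has 2 syllables.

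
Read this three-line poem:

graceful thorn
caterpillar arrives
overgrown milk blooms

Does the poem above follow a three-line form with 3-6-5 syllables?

Line 1: "graceful thorn": 2+1 = 3 ✓
Line 2: "caterpillar arrives": 4+2 = 6 ✓
Line 3: "overgrown milk blooms": 3+1+1 = 5 ✓

Yes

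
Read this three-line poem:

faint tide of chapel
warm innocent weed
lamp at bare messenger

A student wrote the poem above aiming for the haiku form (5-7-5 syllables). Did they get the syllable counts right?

No

Line 1: faint(1) + tide(1) + of(1) + chapel(2) = 5 ✓
Line 2: warm(1) + innocent(3) + weed(1) = 5 (expected 7)
Line 3: lamp(1) + at(1) + bare(1) + messenger(3) = 6 (expected 5)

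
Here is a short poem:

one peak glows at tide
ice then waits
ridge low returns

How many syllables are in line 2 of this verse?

3

Line 2: ice (1), then (1), waits (1) → 3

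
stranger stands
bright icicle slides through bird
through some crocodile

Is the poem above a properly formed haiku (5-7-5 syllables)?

Line 1: stranger (2), stands (1) → 3 (expected 5)
Line 2: bright (1), icicle (3), slides (1), through (1), bird (1) → 7 ✓
Line 3: through (1), some (1), crocodile (3) → 5 ✓

No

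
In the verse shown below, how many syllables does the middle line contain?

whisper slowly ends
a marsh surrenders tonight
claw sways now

The middle line: "a marsh surrenders tonight": 1+1+3+2 = 7

7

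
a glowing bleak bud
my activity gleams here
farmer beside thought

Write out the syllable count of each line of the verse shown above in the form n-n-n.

Line 1: a(1) + glowing(2) + bleak(1) + bud(1) = 5
Line 2: my(1) + activity(4) + gleams(1) + here(1) = 7
Line 3: farmer(2) + beside(2) + thought(1) = 5

5-7-5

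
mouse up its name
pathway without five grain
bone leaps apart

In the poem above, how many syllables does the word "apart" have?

2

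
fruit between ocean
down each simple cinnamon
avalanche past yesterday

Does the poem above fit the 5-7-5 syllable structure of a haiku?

No

Line 1: fruit (1), between (2), ocean (2) → 5 ✓
Line 2: down (1), each (1), simple (2), cinnamon (3) → 7 ✓
Line 3: avalanche (3), past (1), yesterday (3) → 7 (expected 5)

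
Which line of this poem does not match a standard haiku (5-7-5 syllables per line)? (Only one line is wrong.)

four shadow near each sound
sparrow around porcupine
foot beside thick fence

Line 1: four (1), shadow (2), near (1), each (1), sound (1) → 6 (expected 5)
Line 2: sparrow (2), around (2), porcupine (3) → 7 ✓
Line 3: foot (1), beside (2), thick (1), fence (1) → 5 ✓

The first line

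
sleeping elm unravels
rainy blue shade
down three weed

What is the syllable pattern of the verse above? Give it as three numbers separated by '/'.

Line 1: "sleeping elm unravels": 2+1+3 = 6
Line 2: "rainy blue shade": 2+1+1 = 4
Line 3: "down three weed": 1+1+1 = 3

6/4/3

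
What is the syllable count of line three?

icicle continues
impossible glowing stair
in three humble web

Line three: in(1) + three(1) + humble(2) + web(1) = 5

5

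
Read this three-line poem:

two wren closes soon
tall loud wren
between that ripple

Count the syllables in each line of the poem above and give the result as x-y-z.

Line 1: two (1), wren (1), closes (2), soon (1) → 5
Line 2: tall (1), loud (1), wren (1) → 3
Line 3: between (2), that (1), ripple (2) → 5

5-3-5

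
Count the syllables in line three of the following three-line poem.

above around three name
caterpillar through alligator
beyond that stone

4

Line three: beyond (2), that (1), stone (1) → 4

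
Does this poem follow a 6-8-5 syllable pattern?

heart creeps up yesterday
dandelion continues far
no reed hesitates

Line 1: heart (1), creeps (1), up (1), yesterday (3) → 6 ✓
Line 2: dandelion (4), continues (3), far (1) → 8 ✓
Line 3: no (1), reed (1), hesitates (3) → 5 ✓

Yes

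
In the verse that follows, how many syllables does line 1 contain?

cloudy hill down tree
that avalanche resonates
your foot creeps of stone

5

Line 1: "cloudy hill down tree": 2+1+1+1 = 5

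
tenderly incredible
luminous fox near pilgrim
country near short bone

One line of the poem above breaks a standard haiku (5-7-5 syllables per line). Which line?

Line 1: tenderly(3) + incredible(4) = 7 (expected 5)
Line 2: luminous(3) + fox(1) + near(1) + pilgrim(2) = 7 ✓
Line 3: country(2) + near(1) + short(1) + bone(1) = 5 ✓

Line 1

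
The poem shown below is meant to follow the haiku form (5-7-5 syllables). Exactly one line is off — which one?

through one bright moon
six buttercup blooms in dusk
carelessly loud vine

Line 1

Line 1: through(1) + one(1) + bright(1) + moon(1) = 4 (expected 5)
Line 2: six(1) + buttercup(3) + blooms(1) + in(1) + dusk(1) = 7 ✓
Line 3: carelessly(3) + loud(1) + vine(1) = 5 ✓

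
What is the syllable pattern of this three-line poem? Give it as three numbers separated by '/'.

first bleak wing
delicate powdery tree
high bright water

3/7/4

Line 1: first(1) + bleak(1) + wing(1) = 3
Line 2: delicate(3) + powdery(3) + tree(1) = 7
Line 3: high(1) + bright(1) + water(2) = 4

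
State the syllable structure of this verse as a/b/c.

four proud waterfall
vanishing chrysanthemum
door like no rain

5/7/4

Line 1: four (1), proud (1), waterfall (3) → 5
Line 2: vanishing (3), chrysanthemum (4) → 7
Line 3: door (1), like (1), no (1), rain (1) → 4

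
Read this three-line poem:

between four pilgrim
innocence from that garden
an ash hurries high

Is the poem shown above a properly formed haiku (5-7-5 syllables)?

Line 1: between (2), four (1), pilgrim (2) → 5 ✓
Line 2: innocence (3), from (1), that (1), garden (2) → 7 ✓
Line 3: an (1), ash (1), hurries (2), high (1) → 5 ✓

Yes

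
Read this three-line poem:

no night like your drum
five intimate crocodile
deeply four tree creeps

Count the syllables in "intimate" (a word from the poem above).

3

"intimate" has 3 syllables.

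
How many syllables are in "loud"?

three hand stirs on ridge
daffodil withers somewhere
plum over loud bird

"loud" has 1 syllable.

1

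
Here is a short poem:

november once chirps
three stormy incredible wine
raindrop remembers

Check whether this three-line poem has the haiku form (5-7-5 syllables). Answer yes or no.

No

Line 1: november(3) + once(1) + chirps(1) = 5 ✓
Line 2: three(1) + stormy(2) + incredible(4) + wine(1) = 8 (expected 7)
Line 3: raindrop(2) + remembers(3) = 5 ✓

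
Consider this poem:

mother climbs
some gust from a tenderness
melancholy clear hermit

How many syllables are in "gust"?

1

"gust" has 1 syllable.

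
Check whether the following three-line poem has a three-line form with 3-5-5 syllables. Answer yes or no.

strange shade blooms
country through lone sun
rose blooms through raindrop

Yes

Line 1: "strange shade blooms": 1+1+1 = 3 ✓
Line 2: "country through lone sun": 2+1+1+1 = 5 ✓
Line 3: "rose blooms through raindrop": 1+1+1+2 = 5 ✓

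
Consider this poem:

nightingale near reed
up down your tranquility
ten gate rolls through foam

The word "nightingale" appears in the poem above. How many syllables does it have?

"nightingale" has 3 syllables.

3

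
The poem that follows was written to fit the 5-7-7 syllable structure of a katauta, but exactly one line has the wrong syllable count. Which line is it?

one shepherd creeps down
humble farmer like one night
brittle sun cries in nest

The third line

Line 1: one (1), shepherd (2), creeps (1), down (1) → 5 ✓
Line 2: humble (2), farmer (2), like (1), one (1), night (1) → 7 ✓
Line 3: brittle (2), sun (1), cries (1), in (1), nest (1) → 6 (expected 7)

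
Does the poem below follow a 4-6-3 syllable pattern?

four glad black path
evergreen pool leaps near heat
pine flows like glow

No

Line 1: "four glad black path": 1+1+1+1 = 4 ✓
Line 2: "evergreen pool leaps near heat": 3+1+1+1+1 = 7 (expected 6)
Line 3: "pine flows like glow": 1+1+1+1 = 4 (expected 3)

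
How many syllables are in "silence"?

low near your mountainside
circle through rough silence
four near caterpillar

2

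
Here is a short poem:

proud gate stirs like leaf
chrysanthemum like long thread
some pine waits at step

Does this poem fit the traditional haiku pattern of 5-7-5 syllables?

Line 1: proud(1) + gate(1) + stirs(1) + like(1) + leaf(1) = 5 ✓
Line 2: chrysanthemum(4) + like(1) + long(1) + thread(1) = 7 ✓
Line 3: some(1) + pine(1) + waits(1) + at(1) + step(1) = 5 ✓

Yes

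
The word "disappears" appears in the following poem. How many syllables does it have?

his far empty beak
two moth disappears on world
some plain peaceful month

3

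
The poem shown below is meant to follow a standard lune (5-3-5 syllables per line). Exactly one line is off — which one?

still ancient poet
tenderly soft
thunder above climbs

Line 1: still (1), ancient (2), poet (2) → 5 ✓
Line 2: tenderly (3), soft (1) → 4 (expected 3)
Line 3: thunder (2), above (2), climbs (1) → 5 ✓

The second line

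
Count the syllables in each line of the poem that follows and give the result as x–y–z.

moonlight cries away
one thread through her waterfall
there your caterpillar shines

5–7–7

Line 1: "moonlight cries away": 2+1+2 = 5
Line 2: "one thread through her waterfall": 1+1+1+1+3 = 7
Line 3: "there your caterpillar shines": 1+1+4+1 = 7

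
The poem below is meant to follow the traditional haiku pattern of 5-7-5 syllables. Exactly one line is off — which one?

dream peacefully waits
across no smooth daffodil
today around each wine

Line 1: "dream peacefully waits": 1+3+1 = 5 ✓
Line 2: "across no smooth daffodil": 2+1+1+3 = 7 ✓
Line 3: "today around each wine": 2+2+1+1 = 6 (expected 5)

The third line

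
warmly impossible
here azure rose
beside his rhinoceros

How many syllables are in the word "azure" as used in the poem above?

"azure" has 2 syllables.

2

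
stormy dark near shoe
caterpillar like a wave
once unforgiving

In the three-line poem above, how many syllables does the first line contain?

5

The first line: "stormy dark near shoe": 2+1+1+1 = 5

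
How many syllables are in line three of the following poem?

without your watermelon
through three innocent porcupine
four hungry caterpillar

Line three: four(1) + hungry(2) + caterpillar(4) = 7

7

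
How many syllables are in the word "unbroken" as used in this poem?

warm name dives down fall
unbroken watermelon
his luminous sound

3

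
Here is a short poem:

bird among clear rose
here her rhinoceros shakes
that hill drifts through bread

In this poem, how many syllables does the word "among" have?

2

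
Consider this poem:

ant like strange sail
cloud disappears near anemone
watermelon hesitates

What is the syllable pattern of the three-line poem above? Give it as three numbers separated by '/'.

4/9/7

Line 1: ant (1), like (1), strange (1), sail (1) → 4
Line 2: cloud (1), disappears (3), near (1), anemone (4) → 9
Line 3: watermelon (4), hesitates (3) → 7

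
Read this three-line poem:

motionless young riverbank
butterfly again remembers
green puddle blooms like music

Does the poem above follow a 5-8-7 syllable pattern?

No

Line 1: motionless(3) + young(1) + riverbank(3) = 7 (expected 5)
Line 2: butterfly(3) + again(2) + remembers(3) = 8 ✓
Line 3: green(1) + puddle(2) + blooms(1) + like(1) + music(2) = 7 ✓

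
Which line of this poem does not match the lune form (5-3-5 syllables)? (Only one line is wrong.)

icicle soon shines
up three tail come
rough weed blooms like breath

Line 1: icicle(3) + soon(1) + shines(1) = 5 ✓
Line 2: up(1) + three(1) + tail(1) + come(1) = 4 (expected 3)
Line 3: rough(1) + weed(1) + blooms(1) + like(1) + breath(1) = 5 ✓

The second line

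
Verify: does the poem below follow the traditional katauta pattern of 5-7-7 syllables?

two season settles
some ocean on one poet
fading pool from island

No

Line 1: two(1) + season(2) + settles(2) = 5 ✓
Line 2: some(1) + ocean(2) + on(1) + one(1) + poet(2) = 7 ✓
Line 3: fading(2) + pool(1) + from(1) + island(2) = 6 (expected 7)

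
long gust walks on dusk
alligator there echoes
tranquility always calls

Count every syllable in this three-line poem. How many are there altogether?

Line 1: "long gust walks on dusk": 1+1+1+1+1 = 5
Line 2: "alligator there echoes": 4+1+2 = 7
Line 3: "tranquility always calls": 4+2+1 = 7
Total: 5 + 7 + 7 = 19

19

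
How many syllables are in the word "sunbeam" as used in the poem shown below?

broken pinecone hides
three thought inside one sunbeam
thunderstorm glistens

"sunbeam" has 2 syllables.

2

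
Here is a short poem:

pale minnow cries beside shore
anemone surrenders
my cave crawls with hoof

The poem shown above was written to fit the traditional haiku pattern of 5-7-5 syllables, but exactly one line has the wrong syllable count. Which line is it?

Line 1: pale (1), minnow (2), cries (1), beside (2), shore (1) → 7 (expected 5)
Line 2: anemone (4), surrenders (3) → 7 ✓
Line 3: my (1), cave (1), crawls (1), with (1), hoof (1) → 5 ✓

Line 1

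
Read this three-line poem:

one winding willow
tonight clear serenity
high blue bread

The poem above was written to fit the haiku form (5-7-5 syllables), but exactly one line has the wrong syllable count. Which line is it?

Line 1: "one winding willow": 1+2+2 = 5 ✓
Line 2: "tonight clear serenity": 2+1+4 = 7 ✓
Line 3: "high blue bread": 1+1+1 = 3 (expected 5)

The third line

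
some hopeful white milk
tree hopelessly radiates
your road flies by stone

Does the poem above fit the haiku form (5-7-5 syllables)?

Yes

Line 1: some(1) + hopeful(2) + white(1) + milk(1) = 5 ✓
Line 2: tree(1) + hopelessly(3) + radiates(3) = 7 ✓
Line 3: your(1) + road(1) + flies(1) + by(1) + stone(1) = 5 ✓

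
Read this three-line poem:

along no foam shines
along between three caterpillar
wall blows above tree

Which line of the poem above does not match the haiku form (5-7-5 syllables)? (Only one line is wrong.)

Line 1: "along no foam shines": 2+1+1+1 = 5 ✓
Line 2: "along between three caterpillar": 2+2+1+4 = 9 (expected 7)
Line 3: "wall blows above tree": 1+1+2+1 = 5 ✓

The second line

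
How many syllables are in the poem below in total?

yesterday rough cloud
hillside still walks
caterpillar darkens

Line 1: yesterday (3), rough (1), cloud (1) → 5
Line 2: hillside (2), still (1), walks (1) → 4
Line 3: caterpillar (4), darkens (2) → 6
Total: 5 + 4 + 6 = 15

15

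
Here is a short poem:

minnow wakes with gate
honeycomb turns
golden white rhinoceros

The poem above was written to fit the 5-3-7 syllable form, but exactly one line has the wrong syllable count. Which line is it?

Line 2

Line 1: minnow(2) + wakes(1) + with(1) + gate(1) = 5 ✓
Line 2: honeycomb(3) + turns(1) = 4 (expected 3)
Line 3: golden(2) + white(1) + rhinoceros(4) = 7 ✓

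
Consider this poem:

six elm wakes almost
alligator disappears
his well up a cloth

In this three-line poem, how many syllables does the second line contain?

The second line: alligator (4), disappears (3) → 7

7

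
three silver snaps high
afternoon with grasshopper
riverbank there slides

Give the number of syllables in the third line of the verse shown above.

The third line: riverbank (3), there (1), slides (1) → 5

5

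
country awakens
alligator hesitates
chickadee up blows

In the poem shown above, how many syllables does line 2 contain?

7

Line 2: alligator (4), hesitates (3) → 7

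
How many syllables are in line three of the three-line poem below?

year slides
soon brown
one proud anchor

4

Line three: one(1) + proud(1) + anchor(2) = 4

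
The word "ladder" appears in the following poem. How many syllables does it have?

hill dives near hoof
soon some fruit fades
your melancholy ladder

2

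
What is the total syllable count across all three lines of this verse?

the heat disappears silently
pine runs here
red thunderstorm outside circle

19

Line 1: the (1), heat (1), disappears (3), silently (3) → 8
Line 2: pine (1), runs (1), here (1) → 3
Line 3: red (1), thunderstorm (3), outside (2), circle (2) → 8
Total: 8 + 3 + 8 = 19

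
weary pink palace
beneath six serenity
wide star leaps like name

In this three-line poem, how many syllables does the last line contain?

5

The last line: wide(1) + star(1) + leaps(1) + like(1) + name(1) = 5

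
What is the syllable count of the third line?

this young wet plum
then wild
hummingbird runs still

The third line: hummingbird (3), runs (1), still (1) → 5

5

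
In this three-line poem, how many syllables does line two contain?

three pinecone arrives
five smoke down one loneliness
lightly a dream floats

Line two: five (1), smoke (1), down (1), one (1), loneliness (3) → 7

7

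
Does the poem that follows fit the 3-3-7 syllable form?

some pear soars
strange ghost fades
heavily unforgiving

Line 1: some (1), pear (1), soars (1) → 3 ✓
Line 2: strange (1), ghost (1), fades (1) → 3 ✓
Line 3: heavily (3), unforgiving (4) → 7 ✓

Yes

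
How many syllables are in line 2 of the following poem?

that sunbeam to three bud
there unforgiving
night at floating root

Line 2: there (1), unforgiving (4) → 5

5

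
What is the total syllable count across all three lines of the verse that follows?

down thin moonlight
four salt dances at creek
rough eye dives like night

15

Line 1: "down thin moonlight": 1+1+2 = 4
Line 2: "four salt dances at creek": 1+1+2+1+1 = 6
Line 3: "rough eye dives like night": 1+1+1+1+1 = 5
Total: 4 + 6 + 5 = 15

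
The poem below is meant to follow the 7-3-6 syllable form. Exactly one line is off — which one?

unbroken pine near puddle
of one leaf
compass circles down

Line 3

Line 1: unbroken (3), pine (1), near (1), puddle (2) → 7 ✓
Line 2: of (1), one (1), leaf (1) → 3 ✓
Line 3: compass (2), circles (2), down (1) → 5 (expected 6)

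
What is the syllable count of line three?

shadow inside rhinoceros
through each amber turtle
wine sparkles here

4

Line three: "wine sparkles here": 1+2+1 = 4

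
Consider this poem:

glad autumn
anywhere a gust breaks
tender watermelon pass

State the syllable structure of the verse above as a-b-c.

3-6-7

Line 1: "glad autumn": 1+2 = 3
Line 2: "anywhere a gust breaks": 3+1+1+1 = 6
Line 3: "tender watermelon pass": 2+4+1 = 7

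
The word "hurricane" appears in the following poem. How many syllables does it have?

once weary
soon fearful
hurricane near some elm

3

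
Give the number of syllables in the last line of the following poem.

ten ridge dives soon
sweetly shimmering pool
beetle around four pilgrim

7

The last line: "beetle around four pilgrim": 2+2+1+2 = 7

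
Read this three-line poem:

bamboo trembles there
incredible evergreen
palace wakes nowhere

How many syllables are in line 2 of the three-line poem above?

7

Line 2: incredible (4), evergreen (3) → 7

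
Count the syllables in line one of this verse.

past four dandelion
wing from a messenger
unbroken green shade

6

Line one: past(1) + four(1) + dandelion(4) = 6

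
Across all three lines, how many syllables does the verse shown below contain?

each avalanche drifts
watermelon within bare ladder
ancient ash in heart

19

Line 1: each (1), avalanche (3), drifts (1) → 5
Line 2: watermelon (4), within (2), bare (1), ladder (2) → 9
Line 3: ancient (2), ash (1), in (1), heart (1) → 5
Total: 5 + 9 + 5 = 19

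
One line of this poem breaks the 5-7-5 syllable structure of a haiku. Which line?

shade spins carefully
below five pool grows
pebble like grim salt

Line 1: shade (1), spins (1), carefully (3) → 5 ✓
Line 2: below (2), five (1), pool (1), grows (1) → 5 (expected 7)
Line 3: pebble (2), like (1), grim (1), salt (1) → 5 ✓

Line 2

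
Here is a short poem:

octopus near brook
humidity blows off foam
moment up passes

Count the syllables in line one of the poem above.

5

Line one: "octopus near brook": 3+1+1 = 5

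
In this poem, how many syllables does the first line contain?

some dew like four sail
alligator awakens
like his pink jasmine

5

The first line: "some dew like four sail": 1+1+1+1+1 = 5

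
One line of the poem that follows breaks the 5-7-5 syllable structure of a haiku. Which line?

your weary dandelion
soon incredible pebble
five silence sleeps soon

Line 1

Line 1: "your weary dandelion": 1+2+4 = 7 (expected 5)
Line 2: "soon incredible pebble": 1+4+2 = 7 ✓
Line 3: "five silence sleeps soon": 1+2+1+1 = 5 ✓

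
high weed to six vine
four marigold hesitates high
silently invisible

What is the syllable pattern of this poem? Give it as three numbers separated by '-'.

5-8-7

Line 1: "high weed to six vine": 1+1+1+1+1 = 5
Line 2: "four marigold hesitates high": 1+3+3+1 = 8
Line 3: "silently invisible": 3+4 = 7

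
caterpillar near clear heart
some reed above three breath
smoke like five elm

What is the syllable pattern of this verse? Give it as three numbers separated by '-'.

7-6-4

Line 1: caterpillar(4) + near(1) + clear(1) + heart(1) = 7
Line 2: some(1) + reed(1) + above(2) + three(1) + breath(1) = 6
Line 3: smoke(1) + like(1) + five(1) + elm(1) = 4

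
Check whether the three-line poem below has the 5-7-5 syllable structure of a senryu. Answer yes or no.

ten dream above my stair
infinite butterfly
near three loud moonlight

Line 1: ten (1), dream (1), above (2), my (1), stair (1) → 6 (expected 5)
Line 2: infinite (3), butterfly (3) → 6 (expected 7)
Line 3: near (1), three (1), loud (1), moonlight (2) → 5 ✓

No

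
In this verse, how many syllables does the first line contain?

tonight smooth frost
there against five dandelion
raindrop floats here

The first line: tonight (2), smooth (1), frost (1) → 4

4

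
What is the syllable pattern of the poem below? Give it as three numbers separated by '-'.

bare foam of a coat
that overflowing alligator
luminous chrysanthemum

5-9-7

Line 1: bare (1), foam (1), of (1), a (1), coat (1) → 5
Line 2: that (1), overflowing (4), alligator (4) → 9
Line 3: luminous (3), chrysanthemum (4) → 7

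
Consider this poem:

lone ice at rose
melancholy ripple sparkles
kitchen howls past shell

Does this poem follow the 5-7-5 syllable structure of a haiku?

Line 1: lone(1) + ice(1) + at(1) + rose(1) = 4 (expected 5)
Line 2: melancholy(4) + ripple(2) + sparkles(2) = 8 (expected 7)
Line 3: kitchen(2) + howls(1) + past(1) + shell(1) = 5 ✓

No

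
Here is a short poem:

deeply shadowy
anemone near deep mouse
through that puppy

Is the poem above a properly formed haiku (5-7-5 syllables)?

Line 1: deeply(2) + shadowy(3) = 5 ✓
Line 2: anemone(4) + near(1) + deep(1) + mouse(1) = 7 ✓
Line 3: through(1) + that(1) + puppy(2) = 4 (expected 5)

No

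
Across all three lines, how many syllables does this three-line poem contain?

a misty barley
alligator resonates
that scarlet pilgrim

Line 1: a(1) + misty(2) + barley(2) = 5
Line 2: alligator(4) + resonates(3) = 7
Line 3: that(1) + scarlet(2) + pilgrim(2) = 5
Total: 5 + 7 + 5 = 17

17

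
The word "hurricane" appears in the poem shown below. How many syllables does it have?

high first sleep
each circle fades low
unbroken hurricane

3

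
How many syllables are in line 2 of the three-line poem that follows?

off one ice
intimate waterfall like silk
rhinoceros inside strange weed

8

Line 2: intimate (3), waterfall (3), like (1), silk (1) → 8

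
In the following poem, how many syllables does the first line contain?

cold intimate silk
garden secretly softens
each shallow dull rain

The first line: cold(1) + intimate(3) + silk(1) = 5

5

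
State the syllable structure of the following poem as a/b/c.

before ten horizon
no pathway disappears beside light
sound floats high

6/9/3

Line 1: "before ten horizon": 2+1+3 = 6
Line 2: "no pathway disappears beside light": 1+2+3+2+1 = 9
Line 3: "sound floats high": 1+1+1 = 3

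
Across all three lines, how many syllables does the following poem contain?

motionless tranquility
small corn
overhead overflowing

Line 1: "motionless tranquility": 3+4 = 7
Line 2: "small corn": 1+1 = 2
Line 3: "overhead overflowing": 3+4 = 7
Total: 7 + 2 + 7 = 16

16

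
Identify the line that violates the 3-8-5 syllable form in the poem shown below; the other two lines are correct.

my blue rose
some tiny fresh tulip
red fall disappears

Line 1: my (1), blue (1), rose (1) → 3 ✓
Line 2: some (1), tiny (2), fresh (1), tulip (2) → 6 (expected 8)
Line 3: red (1), fall (1), disappears (3) → 5 ✓

Line 2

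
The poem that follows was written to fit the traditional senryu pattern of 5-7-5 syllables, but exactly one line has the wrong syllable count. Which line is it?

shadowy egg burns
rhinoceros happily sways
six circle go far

Line 2

Line 1: shadowy(3) + egg(1) + burns(1) = 5 ✓
Line 2: rhinoceros(4) + happily(3) + sways(1) = 8 (expected 7)
Line 3: six(1) + circle(2) + go(1) + far(1) = 5 ✓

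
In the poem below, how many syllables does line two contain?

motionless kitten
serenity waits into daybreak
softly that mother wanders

9

Line two: serenity(4) + waits(1) + into(2) + daybreak(2) = 9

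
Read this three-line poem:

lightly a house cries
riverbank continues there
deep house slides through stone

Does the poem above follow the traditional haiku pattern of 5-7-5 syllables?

Yes

Line 1: lightly(2) + a(1) + house(1) + cries(1) = 5 ✓
Line 2: riverbank(3) + continues(3) + there(1) = 7 ✓
Line 3: deep(1) + house(1) + slides(1) + through(1) + stone(1) = 5 ✓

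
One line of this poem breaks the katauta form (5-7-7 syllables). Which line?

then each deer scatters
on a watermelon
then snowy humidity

The second line

Line 1: then (1), each (1), deer (1), scatters (2) → 5 ✓
Line 2: on (1), a (1), watermelon (4) → 6 (expected 7)
Line 3: then (1), snowy (2), humidity (4) → 7 ✓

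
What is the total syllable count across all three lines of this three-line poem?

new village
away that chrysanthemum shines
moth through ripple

Line 1: new(1) + village(2) = 3
Line 2: away(2) + that(1) + chrysanthemum(4) + shines(1) = 8
Line 3: moth(1) + through(1) + ripple(2) = 4
Total: 3 + 8 + 4 = 15

15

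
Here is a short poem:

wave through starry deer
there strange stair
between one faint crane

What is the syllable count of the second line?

3

The second line: there(1) + strange(1) + stair(1) = 3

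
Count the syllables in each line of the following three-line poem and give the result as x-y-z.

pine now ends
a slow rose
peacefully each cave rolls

3-3-6

Line 1: pine (1), now (1), ends (1) → 3
Line 2: a (1), slow (1), rose (1) → 3
Line 3: peacefully (3), each (1), cave (1), rolls (1) → 6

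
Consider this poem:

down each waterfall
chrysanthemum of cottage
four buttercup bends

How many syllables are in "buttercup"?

3

"buttercup" has 3 syllables.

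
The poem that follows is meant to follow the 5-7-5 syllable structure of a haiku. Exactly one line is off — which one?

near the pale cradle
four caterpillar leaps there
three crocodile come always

Line 3

Line 1: "near the pale cradle": 1+1+1+2 = 5 ✓
Line 2: "four caterpillar leaps there": 1+4+1+1 = 7 ✓
Line 3: "three crocodile come always": 1+3+1+2 = 7 (expected 5)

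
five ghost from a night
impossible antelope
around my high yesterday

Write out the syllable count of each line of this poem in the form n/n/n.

Line 1: five (1), ghost (1), from (1), a (1), night (1) → 5
Line 2: impossible (4), antelope (3) → 7
Line 3: around (2), my (1), high (1), yesterday (3) → 7

5/7/7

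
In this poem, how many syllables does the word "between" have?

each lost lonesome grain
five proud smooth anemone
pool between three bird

2

"between" has 2 syllables.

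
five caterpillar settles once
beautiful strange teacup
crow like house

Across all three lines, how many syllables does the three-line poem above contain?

17

Line 1: five (1), caterpillar (4), settles (2), once (1) → 8
Line 2: beautiful (3), strange (1), teacup (2) → 6
Line 3: crow (1), like (1), house (1) → 3
Total: 8 + 6 + 3 = 17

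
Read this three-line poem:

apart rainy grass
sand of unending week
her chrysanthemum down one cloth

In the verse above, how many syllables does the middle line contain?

6

The middle line: sand (1), of (1), unending (3), week (1) → 6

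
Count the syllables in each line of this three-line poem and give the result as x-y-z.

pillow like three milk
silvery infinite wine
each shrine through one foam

5-7-5

Line 1: pillow(2) + like(1) + three(1) + milk(1) = 5
Line 2: silvery(3) + infinite(3) + wine(1) = 7
Line 3: each(1) + shrine(1) + through(1) + one(1) + foam(1) = 5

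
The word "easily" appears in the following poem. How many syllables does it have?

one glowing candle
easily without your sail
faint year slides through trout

3

"easily" has 3 syllables.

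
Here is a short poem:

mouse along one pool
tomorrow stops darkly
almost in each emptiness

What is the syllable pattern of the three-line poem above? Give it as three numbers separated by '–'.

5–6–7

Line 1: mouse (1), along (2), one (1), pool (1) → 5
Line 2: tomorrow (3), stops (1), darkly (2) → 6
Line 3: almost (2), in (1), each (1), emptiness (3) → 7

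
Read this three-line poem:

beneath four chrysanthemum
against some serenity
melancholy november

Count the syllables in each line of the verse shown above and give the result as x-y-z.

Line 1: "beneath four chrysanthemum": 2+1+4 = 7
Line 2: "against some serenity": 2+1+4 = 7
Line 3: "melancholy november": 4+3 = 7

7-7-7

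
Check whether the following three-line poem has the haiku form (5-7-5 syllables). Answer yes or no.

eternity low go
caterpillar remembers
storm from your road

Line 1: eternity (4), low (1), go (1) → 6 (expected 5)
Line 2: caterpillar (4), remembers (3) → 7 ✓
Line 3: storm (1), from (1), your (1), road (1) → 4 (expected 5)

No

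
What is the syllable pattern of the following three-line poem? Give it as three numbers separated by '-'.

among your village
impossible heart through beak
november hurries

Line 1: among(2) + your(1) + village(2) = 5
Line 2: impossible(4) + heart(1) + through(1) + beak(1) = 7
Line 3: november(3) + hurries(2) = 5

5-7-5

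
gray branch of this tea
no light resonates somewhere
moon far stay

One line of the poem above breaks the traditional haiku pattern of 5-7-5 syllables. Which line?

Line 1: gray(1) + branch(1) + of(1) + this(1) + tea(1) = 5 ✓
Line 2: no(1) + light(1) + resonates(3) + somewhere(2) = 7 ✓
Line 3: moon(1) + far(1) + stay(1) = 3 (expected 5)

Line 3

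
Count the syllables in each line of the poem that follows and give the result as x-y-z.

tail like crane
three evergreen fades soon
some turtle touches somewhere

3-6-7

Line 1: tail(1) + like(1) + crane(1) = 3
Line 2: three(1) + evergreen(3) + fades(1) + soon(1) = 6
Line 3: some(1) + turtle(2) + touches(2) + somewhere(2) = 7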